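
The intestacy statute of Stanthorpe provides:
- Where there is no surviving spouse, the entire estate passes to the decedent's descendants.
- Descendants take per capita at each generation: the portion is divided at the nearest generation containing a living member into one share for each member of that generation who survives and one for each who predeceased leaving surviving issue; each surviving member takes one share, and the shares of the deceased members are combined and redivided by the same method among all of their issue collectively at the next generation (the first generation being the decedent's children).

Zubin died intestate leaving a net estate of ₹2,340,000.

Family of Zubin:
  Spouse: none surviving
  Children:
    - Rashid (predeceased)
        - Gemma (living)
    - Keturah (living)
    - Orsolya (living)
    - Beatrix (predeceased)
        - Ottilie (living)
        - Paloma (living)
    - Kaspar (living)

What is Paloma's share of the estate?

Paloma receives ₹312,000.

The entire ₹2,340,000 passes to the descendants.
That amount (₹2,340,000) is divided at the children's generation into 5 shares of ₹468,000. Keturah, Orsolya, and Kaspar each take ₹468,000. The 2 shares of the deceased (Rashid and Beatrix) are combined into a pool of ₹936,000.
That pool (₹936,000) is divided at the grandchildren's generation equally among Gemma, Ottilie, and Paloma: ₹312,000 each.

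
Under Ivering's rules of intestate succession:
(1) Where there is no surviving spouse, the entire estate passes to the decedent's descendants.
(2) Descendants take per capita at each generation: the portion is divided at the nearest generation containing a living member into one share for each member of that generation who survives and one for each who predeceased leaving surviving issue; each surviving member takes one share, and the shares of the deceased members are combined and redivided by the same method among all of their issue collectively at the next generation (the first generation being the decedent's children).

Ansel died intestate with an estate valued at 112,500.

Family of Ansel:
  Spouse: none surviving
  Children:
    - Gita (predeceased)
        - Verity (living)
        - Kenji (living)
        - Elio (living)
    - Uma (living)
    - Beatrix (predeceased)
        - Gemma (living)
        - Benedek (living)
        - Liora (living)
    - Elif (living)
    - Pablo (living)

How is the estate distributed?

The entire 112,500 passes to the descendants.
That amount (112,500) is divided at the children's generation into 5 shares of 22,500. Uma, Elif, and Pablo each take 22,500. The 2 shares of the deceased (Gita and Beatrix) are combined into a pool of 45,000.
That pool (45,000) is divided at the grandchildren's generation equally among Verity, Kenji, Elio, Gemma, Benedek, and Liora: 7,500 each.

Verity: 7,500; Kenji: 7,500; Elio: 7,500; Uma: 22,500; Gemma: 7,500; Benedek: 7,500; Liora: 7,500; Elif: 22,500; Pablo: 22,500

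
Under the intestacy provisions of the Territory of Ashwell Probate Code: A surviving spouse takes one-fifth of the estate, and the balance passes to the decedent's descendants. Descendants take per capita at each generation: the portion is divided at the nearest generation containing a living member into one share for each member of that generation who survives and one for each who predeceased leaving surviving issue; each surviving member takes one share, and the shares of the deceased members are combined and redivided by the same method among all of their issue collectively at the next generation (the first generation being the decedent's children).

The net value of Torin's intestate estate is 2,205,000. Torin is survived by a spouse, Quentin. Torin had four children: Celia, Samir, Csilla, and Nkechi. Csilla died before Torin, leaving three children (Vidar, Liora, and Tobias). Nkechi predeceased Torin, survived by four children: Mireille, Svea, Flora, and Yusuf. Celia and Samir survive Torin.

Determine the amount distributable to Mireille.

Mireille receives 126,000.

Quentin takes one-fifth of 2,205,000 = 441,000. The remaining 1,764,000 passes to the descendants.
The descendants' portion (1,764,000) is divided at the children's generation into 4 shares of 441,000. Celia and Samir each take 441,000. The 2 shares of the deceased (Csilla and Nkechi) are combined into a pool of 882,000.
That pool (882,000) is divided at the grandchildren's generation equally among Vidar, Liora, Tobias, Mireille, Svea, Flora, and Yusuf: 126,000 each.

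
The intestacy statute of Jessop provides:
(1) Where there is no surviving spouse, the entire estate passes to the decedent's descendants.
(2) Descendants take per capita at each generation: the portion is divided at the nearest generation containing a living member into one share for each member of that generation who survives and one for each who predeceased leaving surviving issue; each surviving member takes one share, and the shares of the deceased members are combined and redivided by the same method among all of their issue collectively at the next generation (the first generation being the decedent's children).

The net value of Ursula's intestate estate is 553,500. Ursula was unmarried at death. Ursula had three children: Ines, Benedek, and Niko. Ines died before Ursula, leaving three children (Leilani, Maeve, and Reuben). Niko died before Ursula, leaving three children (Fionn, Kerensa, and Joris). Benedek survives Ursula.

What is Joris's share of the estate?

The entire 553,500 passes to the descendants.
That amount (553,500) is divided at the children's generation into 3 shares of 184,500. Benedek takes 184,500. The 2 shares of the deceased (Ines and Niko) are combined into a pool of 369,000.
That pool (369,000) is divided at the grandchildren's generation equally among Leilani, Maeve, Reuben, Fionn, Kerensa, and Joris: 61,500 each.

Joris receives 61,500.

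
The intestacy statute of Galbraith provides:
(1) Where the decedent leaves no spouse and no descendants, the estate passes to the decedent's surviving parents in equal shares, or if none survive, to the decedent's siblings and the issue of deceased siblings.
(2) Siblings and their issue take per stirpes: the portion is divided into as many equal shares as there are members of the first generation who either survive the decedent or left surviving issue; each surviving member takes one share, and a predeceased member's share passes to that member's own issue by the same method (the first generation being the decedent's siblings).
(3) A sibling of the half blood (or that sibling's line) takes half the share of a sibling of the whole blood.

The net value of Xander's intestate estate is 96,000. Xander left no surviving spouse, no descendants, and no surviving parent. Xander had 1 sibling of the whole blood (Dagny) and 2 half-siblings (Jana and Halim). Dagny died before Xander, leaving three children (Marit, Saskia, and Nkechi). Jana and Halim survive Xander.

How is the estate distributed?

Marit: 16,000; Saskia: 16,000; Nkechi: 16,000; Jana: 24,000; Halim: 24,000

The entire 96,000 passes to the siblings and their issue.
Counting each half-blood sibling's line as half a unit, there are 2 units in 96,000, so one unit is 48,000. Whole-blood lines (Dagny) take 48,000 each; half-blood lines (Jana and Halim) take 24,000 each.
Dagny's share (48,000) is divided into 3 shares of 16,000: Marit, Saskia, and Nkechi each take 16,000.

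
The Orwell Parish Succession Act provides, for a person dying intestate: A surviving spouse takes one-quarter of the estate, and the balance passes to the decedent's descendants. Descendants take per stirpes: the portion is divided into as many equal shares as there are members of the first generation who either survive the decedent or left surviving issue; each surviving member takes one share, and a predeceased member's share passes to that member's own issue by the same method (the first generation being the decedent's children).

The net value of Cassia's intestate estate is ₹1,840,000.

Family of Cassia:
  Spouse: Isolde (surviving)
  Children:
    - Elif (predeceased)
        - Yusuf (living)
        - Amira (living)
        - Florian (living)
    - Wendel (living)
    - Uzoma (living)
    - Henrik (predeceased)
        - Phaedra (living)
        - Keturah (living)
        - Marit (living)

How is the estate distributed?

Isolde: ₹460,000; Yusuf: ₹115,000; Amira: ₹115,000; Florian: ₹115,000; Wendel: ₹345,000; Uzoma: ₹345,000; Phaedra: ₹115,000; Keturah: ₹115,000; Marit: ₹115,000

Isolde takes one-quarter of ₹1,840,000 = ₹460,000. The remaining ₹1,380,000 passes to the descendants.
The descendants' portion (₹1,380,000) is divided into 4 shares of ₹345,000: Wendel and Uzoma each take ₹345,000; Elif's ₹345,000 share passes to Elif's issue; Henrik's ₹345,000 share passes to Henrik's issue.
Elif's share (₹345,000) is divided into 3 shares of ₹115,000: Yusuf, Amira, and Florian each take ₹115,000.
Henrik's share (₹345,000) is divided into 3 shares of ₹115,000: Phaedra, Keturah, and Marit each take ₹115,000.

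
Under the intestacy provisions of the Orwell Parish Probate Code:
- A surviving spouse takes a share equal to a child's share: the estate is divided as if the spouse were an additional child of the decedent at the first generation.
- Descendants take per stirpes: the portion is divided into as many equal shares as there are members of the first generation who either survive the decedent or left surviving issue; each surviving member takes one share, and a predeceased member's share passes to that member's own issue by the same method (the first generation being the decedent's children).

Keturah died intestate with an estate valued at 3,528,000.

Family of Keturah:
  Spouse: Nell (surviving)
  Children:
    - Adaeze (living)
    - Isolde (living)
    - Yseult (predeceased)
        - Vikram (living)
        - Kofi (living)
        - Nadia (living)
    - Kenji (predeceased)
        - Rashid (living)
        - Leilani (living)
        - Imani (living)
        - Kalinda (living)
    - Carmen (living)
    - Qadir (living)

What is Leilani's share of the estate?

The spouse counts as an additional share at the children's level, so there are 7 primary shares of 504,000. Nell takes one such share (504,000).
The children's combined portion (3,024,000) is divided into 6 shares of 504,000: Adaeze, Isolde, Carmen, and Qadir each take 504,000; Yseult's 504,000 share passes to Yseult's issue; Kenji's 504,000 share passes to Kenji's issue.
Yseult's share (504,000) is divided into 3 shares of 168,000: Vikram, Kofi, and Nadia each take 168,000.
Kenji's share (504,000) is divided into 4 shares of 126,000: Rashid, Leilani, Imani, and Kalinda each take 126,000.

Leilani receives 126,000.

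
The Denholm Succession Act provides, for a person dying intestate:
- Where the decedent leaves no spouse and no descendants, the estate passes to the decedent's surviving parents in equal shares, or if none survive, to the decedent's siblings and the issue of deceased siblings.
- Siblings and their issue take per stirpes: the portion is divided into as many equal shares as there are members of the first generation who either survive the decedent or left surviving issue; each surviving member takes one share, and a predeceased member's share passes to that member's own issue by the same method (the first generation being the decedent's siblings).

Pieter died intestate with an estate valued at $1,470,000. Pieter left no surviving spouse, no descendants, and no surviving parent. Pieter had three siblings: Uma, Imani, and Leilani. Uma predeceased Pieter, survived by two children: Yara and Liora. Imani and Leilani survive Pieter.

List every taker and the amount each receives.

The entire $1,470,000 passes to the siblings and their issue.
That amount ($1,470,000) is divided into 3 shares of $490,000: Imani and Leilani each take $490,000; Uma's $490,000 share passes to Uma's issue.
Uma's share ($490,000) is divided into 2 shares of $245,000: Yara and Liora each take $245,000.

Yara: $245,000; Liora: $245,000; Imani: $490,000; Leilani: $490,000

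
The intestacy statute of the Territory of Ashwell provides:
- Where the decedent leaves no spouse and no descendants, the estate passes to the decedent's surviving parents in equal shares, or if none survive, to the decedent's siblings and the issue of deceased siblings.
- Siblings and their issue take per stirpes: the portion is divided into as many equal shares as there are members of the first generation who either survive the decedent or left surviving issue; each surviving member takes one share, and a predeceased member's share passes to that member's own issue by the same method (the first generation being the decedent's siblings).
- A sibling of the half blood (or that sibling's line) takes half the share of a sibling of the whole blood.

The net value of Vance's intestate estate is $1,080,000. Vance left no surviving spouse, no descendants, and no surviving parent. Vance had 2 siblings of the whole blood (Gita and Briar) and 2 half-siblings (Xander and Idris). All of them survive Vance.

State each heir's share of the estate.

Gita: $360,000; Xander: $180,000; Idris: $180,000; Briar: $360,000

The entire $1,080,000 passes to the siblings and their issue.
Counting each half-blood sibling's line as half a unit, there are 3 units in $1,080,000, so one unit is $360,000. Whole-blood lines (Gita and Briar) take $360,000 each; half-blood lines (Xander and Idris) take $180,000 each.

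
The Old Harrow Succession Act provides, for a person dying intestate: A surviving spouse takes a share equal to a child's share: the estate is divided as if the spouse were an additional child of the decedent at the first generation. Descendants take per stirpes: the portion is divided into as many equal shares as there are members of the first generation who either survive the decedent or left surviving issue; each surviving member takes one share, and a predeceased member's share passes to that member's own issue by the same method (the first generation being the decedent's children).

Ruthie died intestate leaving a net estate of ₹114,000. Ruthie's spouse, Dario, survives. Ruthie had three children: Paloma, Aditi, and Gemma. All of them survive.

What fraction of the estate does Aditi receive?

The spouse counts as an additional share at the children's level, so there are 4 primary shares of ₹28,500. Dario takes one such share (₹28,500).
The children's combined portion (₹85,500) is divided into 3 shares of ₹28,500: Paloma, Aditi, and Gemma each take ₹28,500.

Aditi receives 1/4 of the estate.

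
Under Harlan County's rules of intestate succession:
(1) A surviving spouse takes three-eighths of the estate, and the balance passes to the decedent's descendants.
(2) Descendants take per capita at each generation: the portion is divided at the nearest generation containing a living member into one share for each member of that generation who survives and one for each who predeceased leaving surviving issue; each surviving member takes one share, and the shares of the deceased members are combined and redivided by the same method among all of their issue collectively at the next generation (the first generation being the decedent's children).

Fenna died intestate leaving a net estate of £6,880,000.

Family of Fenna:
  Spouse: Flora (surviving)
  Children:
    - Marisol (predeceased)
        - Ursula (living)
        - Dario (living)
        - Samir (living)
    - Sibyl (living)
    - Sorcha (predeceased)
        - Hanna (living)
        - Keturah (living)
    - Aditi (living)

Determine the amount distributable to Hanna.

Flora takes three-eighths of £6,880,000 = £2,580,000. The remaining £4,300,000 passes to the descendants.
The descendants' portion (£4,300,000) is divided at the children's generation into 4 shares of £1,075,000. Sibyl and Aditi each take £1,075,000. The 2 shares of the deceased (Marisol and Sorcha) are combined into a pool of £2,150,000.
That pool (£2,150,000) is divided at the grandchildren's generation equally among Ursula, Dario, Samir, Hanna, and Keturah: £430,000 each.

Hanna receives £430,000.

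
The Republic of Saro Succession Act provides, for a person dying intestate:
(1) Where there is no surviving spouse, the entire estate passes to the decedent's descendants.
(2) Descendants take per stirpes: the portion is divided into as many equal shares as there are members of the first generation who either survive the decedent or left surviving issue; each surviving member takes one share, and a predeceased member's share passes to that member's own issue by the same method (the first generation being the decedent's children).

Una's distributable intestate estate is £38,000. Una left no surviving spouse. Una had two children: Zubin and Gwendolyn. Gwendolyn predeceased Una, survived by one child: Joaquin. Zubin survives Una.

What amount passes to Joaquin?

The entire £38,000 passes to the descendants.
That amount (£38,000) is divided into 2 shares of £19,000: Zubin takes £19,000; Gwendolyn's £19,000 share passes to Gwendolyn's issue.
Gwendolyn's share (£19,000) passes entirely to Joaquin.

Joaquin receives £19,000.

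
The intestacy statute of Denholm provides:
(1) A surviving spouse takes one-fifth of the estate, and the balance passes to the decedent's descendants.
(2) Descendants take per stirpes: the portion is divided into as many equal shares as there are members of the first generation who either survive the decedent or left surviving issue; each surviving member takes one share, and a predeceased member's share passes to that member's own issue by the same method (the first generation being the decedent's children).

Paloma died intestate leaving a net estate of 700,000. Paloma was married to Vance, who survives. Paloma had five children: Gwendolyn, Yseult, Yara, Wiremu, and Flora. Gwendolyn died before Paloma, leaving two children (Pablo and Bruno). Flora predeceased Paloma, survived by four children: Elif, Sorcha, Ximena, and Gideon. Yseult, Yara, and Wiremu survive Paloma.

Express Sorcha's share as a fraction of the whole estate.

Sorcha receives 1/25 of the estate.

Vance takes one-fifth of 700,000 = 140,000. The remaining 560,000 passes to the descendants.
The descendants' portion (560,000) is divided into 5 shares of 112,000: Yseult, Yara, and Wiremu each take 112,000; Gwendolyn's 112,000 share passes to Gwendolyn's issue; Flora's 112,000 share passes to Flora's issue.
Gwendolyn's share (112,000) is divided into 2 shares of 56,000: Pablo and Bruno each take 56,000.
Flora's share (112,000) is divided into 4 shares of 28,000: Elif, Sorcha, Ximena, and Gideon each take 28,000.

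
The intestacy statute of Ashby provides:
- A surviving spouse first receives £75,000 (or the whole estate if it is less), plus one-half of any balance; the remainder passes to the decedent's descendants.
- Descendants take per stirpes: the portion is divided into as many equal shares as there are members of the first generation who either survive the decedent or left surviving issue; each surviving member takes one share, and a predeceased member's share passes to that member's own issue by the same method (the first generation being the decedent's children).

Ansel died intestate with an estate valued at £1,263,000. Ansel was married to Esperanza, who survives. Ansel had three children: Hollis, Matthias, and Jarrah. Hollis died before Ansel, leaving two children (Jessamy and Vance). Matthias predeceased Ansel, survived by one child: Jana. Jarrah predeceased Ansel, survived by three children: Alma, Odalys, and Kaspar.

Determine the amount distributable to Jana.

Jana receives £198,000.

Esperanza first takes £75,000, leaving a balance of £1,188,000. Esperanza then takes one-half of the balance (£594,000), for a total of £669,000. The remaining £594,000 passes to the descendants.
The descendants' portion (£594,000) is divided into 3 shares of £198,000: Hollis's £198,000 share passes to Hollis's issue; Matthias's £198,000 share passes to Matthias's issue; Jarrah's £198,000 share passes to Jarrah's issue.
Hollis's share (£198,000) is divided into 2 shares of £99,000: Jessamy and Vance each take £99,000.
Matthias's share (£198,000) passes entirely to Jana.
Jarrah's share (£198,000) is divided into 3 shares of £66,000: Alma, Odalys, and Kaspar each take £66,000.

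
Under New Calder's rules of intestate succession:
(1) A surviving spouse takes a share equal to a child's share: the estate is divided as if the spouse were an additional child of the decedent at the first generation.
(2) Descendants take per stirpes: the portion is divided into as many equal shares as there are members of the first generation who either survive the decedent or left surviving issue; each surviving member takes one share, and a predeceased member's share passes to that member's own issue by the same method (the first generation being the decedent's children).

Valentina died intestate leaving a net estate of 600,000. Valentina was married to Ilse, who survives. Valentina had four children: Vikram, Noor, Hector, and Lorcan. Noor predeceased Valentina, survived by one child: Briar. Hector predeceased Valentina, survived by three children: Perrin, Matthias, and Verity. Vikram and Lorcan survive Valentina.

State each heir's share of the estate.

Ilse: 120,000; Vikram: 120,000; Briar: 120,000; Perrin: 40,000; Matthias: 40,000; Verity: 40,000; Lorcan: 120,000

The spouse counts as an additional share at the children's level, so there are 5 primary shares of 120,000. Ilse takes one such share (120,000).
The children's combined portion (480,000) is divided into 4 shares of 120,000: Vikram and Lorcan each take 120,000; Noor's 120,000 share passes to Noor's issue; Hector's 120,000 share passes to Hector's issue.
Noor's share (120,000) passes entirely to Briar.
Hector's share (120,000) is divided into 3 shares of 40,000: Perrin, Matthias, and Verity each take 40,000.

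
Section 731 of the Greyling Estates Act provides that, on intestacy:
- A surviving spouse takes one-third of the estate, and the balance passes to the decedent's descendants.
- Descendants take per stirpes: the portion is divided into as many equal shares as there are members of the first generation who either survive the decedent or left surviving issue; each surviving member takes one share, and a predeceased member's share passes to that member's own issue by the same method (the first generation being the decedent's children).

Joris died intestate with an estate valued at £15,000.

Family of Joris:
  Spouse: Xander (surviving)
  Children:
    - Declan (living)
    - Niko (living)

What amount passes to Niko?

Xander takes one-third of £15,000 = £5,000. The remaining £10,000 passes to the descendants.
The descendants' portion (£10,000) is divided into 2 shares of £5,000: Declan and Niko each take £5,000.

Niko receives £5,000.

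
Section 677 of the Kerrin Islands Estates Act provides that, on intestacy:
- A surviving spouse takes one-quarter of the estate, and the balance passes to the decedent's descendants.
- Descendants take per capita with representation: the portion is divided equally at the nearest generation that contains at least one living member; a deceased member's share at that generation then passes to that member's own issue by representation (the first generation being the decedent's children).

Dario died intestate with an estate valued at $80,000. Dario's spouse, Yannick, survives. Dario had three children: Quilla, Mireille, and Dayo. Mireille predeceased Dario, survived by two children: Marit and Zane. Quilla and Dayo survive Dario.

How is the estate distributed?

Yannick: $20,000; Quilla: $20,000; Marit: $10,000; Zane: $10,000; Dayo: $20,000

Yannick takes one-quarter of $80,000 = $20,000. The remaining $60,000 passes to the descendants.
The descendants' portion ($60,000) is divided into 3 shares of $20,000: Quilla and Dayo each take $20,000; Mireille's $20,000 share passes to Mireille's issue.
Mireille's share ($20,000) is divided into 2 shares of $10,000: Marit and Zane each take $10,000.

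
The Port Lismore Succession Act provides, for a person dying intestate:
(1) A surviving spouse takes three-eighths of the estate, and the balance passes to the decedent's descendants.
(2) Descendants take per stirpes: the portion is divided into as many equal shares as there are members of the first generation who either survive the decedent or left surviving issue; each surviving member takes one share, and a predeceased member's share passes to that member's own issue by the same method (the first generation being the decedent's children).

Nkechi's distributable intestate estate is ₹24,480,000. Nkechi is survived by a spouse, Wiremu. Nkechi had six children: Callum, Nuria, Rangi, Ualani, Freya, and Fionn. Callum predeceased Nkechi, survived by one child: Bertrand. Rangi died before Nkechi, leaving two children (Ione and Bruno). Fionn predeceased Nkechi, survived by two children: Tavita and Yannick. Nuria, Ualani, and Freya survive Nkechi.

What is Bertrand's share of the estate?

Wiremu takes three-eighths of ₹24,480,000 = ₹9,180,000. The remaining ₹15,300,000 passes to the descendants.
The descendants' portion (₹15,300,000) is divided into 6 shares of ₹2,550,000: Nuria, Ualani, and Freya each take ₹2,550,000; Callum's ₹2,550,000 share passes to Callum's issue; Rangi's ₹2,550,000 share passes to Rangi's issue; Fionn's ₹2,550,000 share passes to Fionn's issue.
Callum's share (₹2,550,000) passes entirely to Bertrand.
Rangi's share (₹2,550,000) is divided into 2 shares of ₹1,275,000: Ione and Bruno each take ₹1,275,000.
Fionn's share (₹2,550,000) is divided into 2 shares of ₹1,275,000: Tavita and Yannick each take ₹1,275,000.

Bertrand receives ₹2,550,000.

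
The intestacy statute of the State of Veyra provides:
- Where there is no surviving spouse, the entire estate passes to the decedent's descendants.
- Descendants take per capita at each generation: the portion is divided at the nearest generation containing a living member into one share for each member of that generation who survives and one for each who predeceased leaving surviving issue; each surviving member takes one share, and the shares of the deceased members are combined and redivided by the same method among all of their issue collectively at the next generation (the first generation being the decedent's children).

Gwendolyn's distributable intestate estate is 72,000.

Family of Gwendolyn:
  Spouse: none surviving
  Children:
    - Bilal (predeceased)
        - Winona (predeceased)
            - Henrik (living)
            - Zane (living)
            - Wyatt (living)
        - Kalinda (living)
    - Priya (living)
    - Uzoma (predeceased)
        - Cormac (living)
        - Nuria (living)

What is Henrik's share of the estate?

The entire 72,000 passes to the descendants.
That amount (72,000) is divided at the children's generation into 3 shares of 24,000. Priya takes 24,000. The 2 shares of the deceased (Bilal and Uzoma) are combined into a pool of 48,000.
That pool (48,000) is divided at the grandchildren's generation into 4 shares of 12,000. Kalinda, Cormac, and Nuria each take 12,000. The remaining share for the deceased Winona (12,000) is carried to the next generation.
That pool (12,000) is divided at the great-grandchildren's generation equally among Henrik, Zane, and Wyatt: 4,000 each.

Henrik receives 4,000.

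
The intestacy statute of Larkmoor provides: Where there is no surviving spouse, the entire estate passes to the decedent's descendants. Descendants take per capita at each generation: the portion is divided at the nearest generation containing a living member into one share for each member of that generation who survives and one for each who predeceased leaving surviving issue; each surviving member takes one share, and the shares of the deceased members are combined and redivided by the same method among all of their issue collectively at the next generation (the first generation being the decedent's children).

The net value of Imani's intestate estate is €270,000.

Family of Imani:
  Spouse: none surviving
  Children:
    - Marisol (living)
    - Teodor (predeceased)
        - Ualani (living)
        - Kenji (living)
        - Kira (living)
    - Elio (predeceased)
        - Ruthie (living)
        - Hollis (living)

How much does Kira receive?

The entire €270,000 passes to the descendants.
That amount (€270,000) is divided at the children's generation into 3 shares of €90,000. Marisol takes €90,000. The 2 shares of the deceased (Teodor and Elio) are combined into a pool of €180,000.
That pool (€180,000) is divided at the grandchildren's generation equally among Ualani, Kenji, Kira, Ruthie, and Hollis: €36,000 each.

Kira receives €36,000.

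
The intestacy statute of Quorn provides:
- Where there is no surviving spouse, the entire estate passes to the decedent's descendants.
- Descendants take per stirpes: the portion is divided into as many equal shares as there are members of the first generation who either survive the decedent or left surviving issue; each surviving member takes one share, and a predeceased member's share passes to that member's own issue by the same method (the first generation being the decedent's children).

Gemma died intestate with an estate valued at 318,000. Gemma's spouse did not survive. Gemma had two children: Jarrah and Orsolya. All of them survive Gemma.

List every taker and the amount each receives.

The entire 318,000 passes to the descendants.
That amount (318,000) is divided into 2 shares of 159,000: Jarrah and Orsolya each take 159,000.

Jarrah: 159,000; Orsolya: 159,000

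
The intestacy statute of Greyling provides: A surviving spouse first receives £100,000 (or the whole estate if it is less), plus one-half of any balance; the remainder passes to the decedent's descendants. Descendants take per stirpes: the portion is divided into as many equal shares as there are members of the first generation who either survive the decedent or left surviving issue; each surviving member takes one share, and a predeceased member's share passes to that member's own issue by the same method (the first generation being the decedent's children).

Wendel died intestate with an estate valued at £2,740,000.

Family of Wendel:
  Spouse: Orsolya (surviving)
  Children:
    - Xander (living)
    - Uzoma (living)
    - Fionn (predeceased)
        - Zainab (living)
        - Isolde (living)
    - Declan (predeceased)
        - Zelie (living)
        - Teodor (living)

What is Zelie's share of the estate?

Zelie receives £165,000.

Orsolya first takes £100,000, leaving a balance of £2,640,000. Orsolya then takes one-half of the balance (£1,320,000), for a total of £1,420,000. The remaining £1,320,000 passes to the descendants.
The descendants' portion (£1,320,000) is divided into 4 shares of £330,000: Xander and Uzoma each take £330,000; Fionn's £330,000 share passes to Fionn's issue; Declan's £330,000 share passes to Declan's issue.
Fionn's share (£330,000) is divided into 2 shares of £165,000: Zainab and Isolde each take £165,000.
Declan's share (£330,000) is divided into 2 shares of £165,000: Zelie and Teodor each take £165,000.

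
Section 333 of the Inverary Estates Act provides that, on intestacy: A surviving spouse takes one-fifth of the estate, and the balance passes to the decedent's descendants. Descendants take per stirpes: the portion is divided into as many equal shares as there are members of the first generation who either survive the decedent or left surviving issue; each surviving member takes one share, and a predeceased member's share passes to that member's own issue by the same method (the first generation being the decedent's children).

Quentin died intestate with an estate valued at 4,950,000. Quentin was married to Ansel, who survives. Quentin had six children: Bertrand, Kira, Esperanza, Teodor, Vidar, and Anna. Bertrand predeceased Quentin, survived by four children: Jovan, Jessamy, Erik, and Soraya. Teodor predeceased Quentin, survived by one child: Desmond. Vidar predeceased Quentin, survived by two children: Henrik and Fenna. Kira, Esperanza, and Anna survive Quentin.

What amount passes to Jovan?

Ansel takes one-fifth of 4,950,000 = 990,000. The remaining 3,960,000 passes to the descendants.
The descendants' portion (3,960,000) is divided into 6 shares of 660,000: Kira, Esperanza, and Anna each take 660,000; Bertrand's 660,000 share passes to Bertrand's issue; Teodor's 660,000 share passes to Teodor's issue; Vidar's 660,000 share passes to Vidar's issue.
Bertrand's share (660,000) is divided into 4 shares of 165,000: Jovan, Jessamy, Erik, and Soraya each take 165,000.
Teodor's share (660,000) passes entirely to Desmond.
Vidar's share (660,000) is divided into 2 shares of 330,000: Henrik and Fenna each take 330,000.

Jovan receives 165,000.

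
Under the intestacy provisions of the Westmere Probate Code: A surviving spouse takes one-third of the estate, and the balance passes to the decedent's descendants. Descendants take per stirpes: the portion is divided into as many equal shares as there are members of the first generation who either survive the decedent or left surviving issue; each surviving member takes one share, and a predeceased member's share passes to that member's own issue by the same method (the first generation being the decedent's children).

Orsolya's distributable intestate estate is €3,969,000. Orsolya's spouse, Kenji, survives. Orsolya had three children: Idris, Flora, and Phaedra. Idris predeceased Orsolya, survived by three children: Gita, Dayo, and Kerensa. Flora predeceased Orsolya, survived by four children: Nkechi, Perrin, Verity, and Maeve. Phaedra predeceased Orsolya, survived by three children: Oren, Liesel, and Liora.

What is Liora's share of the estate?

Kenji takes one-third of €3,969,000 = €1,323,000. The remaining €2,646,000 passes to the descendants.
The descendants' portion (€2,646,000) is divided into 3 shares of €882,000: Idris's €882,000 share passes to Idris's issue; Flora's €882,000 share passes to Flora's issue; Phaedra's €882,000 share passes to Phaedra's issue.
Idris's share (€882,000) is divided into 3 shares of €294,000: Gita, Dayo, and Kerensa each take €294,000.
Flora's share (€882,000) is divided into 4 shares of €220,500: Nkechi, Perrin, Verity, and Maeve each take €220,500.
Phaedra's share (€882,000) is divided into 3 shares of €294,000: Oren, Liesel, and Liora each take €294,000.

Liora receives €294,000.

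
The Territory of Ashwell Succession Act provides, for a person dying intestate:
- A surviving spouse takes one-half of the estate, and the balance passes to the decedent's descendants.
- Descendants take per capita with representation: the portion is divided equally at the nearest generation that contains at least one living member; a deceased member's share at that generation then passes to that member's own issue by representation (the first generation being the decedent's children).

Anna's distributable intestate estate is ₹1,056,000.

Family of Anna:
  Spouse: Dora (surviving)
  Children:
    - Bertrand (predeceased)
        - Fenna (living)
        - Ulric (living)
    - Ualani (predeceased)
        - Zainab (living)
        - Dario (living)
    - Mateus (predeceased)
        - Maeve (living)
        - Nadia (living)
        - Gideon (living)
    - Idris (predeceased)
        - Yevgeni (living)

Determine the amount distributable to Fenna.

Dora takes one-half of ₹1,056,000 = ₹528,000. The remaining ₹528,000 passes to the descendants.
No child survives, so the initial division is made at the grandchildren's generation.
The descendants' portion (₹528,000) is divided into 8 shares of ₹66,000: Fenna, Ulric, Zainab, Dario, Maeve, Nadia, Gideon, and Yevgeni each take ₹66,000.

Fenna receives ₹66,000.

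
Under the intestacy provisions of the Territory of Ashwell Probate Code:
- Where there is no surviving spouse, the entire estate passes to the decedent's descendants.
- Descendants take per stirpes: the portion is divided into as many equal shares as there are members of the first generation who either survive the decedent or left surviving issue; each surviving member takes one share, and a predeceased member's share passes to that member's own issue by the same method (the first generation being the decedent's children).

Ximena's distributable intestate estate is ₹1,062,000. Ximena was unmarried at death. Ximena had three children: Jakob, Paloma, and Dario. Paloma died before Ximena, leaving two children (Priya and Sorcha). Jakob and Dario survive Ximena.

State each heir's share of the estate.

Jakob: ₹354,000; Priya: ₹177,000; Sorcha: ₹177,000; Dario: ₹354,000

The entire ₹1,062,000 passes to the descendants.
That amount (₹1,062,000) is divided into 3 shares of ₹354,000: Jakob and Dario each take ₹354,000; Paloma's ₹354,000 share passes to Paloma's issue.
Paloma's share (₹354,000) is divided into 2 shares of ₹177,000: Priya and Sorcha each take ₹177,000.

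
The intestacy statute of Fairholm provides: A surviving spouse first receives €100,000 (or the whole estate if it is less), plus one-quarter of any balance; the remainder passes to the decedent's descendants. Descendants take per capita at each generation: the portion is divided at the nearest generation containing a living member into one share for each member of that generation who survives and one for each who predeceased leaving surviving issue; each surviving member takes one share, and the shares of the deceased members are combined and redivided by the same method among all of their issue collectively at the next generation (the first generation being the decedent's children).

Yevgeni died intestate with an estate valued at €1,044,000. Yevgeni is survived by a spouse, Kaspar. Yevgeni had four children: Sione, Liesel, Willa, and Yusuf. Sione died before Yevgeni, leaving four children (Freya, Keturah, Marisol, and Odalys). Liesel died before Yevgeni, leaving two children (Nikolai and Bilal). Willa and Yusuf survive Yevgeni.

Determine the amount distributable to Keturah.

Keturah receives €59,000.

Kaspar first takes €100,000, leaving a balance of €944,000. Kaspar then takes one-quarter of the balance (€236,000), for a total of €336,000. The remaining €708,000 passes to the descendants.
The descendants' portion (€708,000) is divided at the children's generation into 4 shares of €177,000. Willa and Yusuf each take €177,000. The 2 shares of the deceased (Sione and Liesel) are combined into a pool of €354,000.
That pool (€354,000) is divided at the grandchildren's generation equally among Freya, Keturah, Marisol, Odalys, Nikolai, and Bilal: €59,000 each.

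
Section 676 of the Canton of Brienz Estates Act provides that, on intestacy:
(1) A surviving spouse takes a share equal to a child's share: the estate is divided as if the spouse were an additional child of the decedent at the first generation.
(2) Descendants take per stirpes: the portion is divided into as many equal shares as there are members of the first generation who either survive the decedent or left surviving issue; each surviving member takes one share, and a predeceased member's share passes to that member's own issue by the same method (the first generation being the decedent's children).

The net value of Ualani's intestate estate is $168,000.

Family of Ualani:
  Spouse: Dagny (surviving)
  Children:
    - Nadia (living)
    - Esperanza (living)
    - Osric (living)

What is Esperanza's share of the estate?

Esperanza receives $42,000.

The spouse counts as an additional share at the children's level, so there are 4 primary shares of $42,000. Dagny takes one such share ($42,000).
The children's combined portion ($126,000) is divided into 3 shares of $42,000: Nadia, Esperanza, and Osric each take $42,000.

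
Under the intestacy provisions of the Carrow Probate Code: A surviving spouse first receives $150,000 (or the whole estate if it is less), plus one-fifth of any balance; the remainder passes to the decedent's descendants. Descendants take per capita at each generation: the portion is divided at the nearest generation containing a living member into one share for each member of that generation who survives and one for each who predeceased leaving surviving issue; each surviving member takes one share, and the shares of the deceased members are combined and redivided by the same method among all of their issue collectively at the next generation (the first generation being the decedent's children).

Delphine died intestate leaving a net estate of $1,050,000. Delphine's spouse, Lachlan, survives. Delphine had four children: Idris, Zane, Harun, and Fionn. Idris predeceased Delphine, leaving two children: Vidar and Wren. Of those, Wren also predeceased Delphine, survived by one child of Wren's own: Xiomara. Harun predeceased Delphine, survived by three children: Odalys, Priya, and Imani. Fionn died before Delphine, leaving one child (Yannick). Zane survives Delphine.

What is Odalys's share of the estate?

Lachlan first takes $150,000, leaving a balance of $900,000. Lachlan then takes one-fifth of the balance ($180,000), for a total of $330,000. The remaining $720,000 passes to the descendants.
The descendants' portion ($720,000) is divided at the children's generation into 4 shares of $180,000. Zane takes $180,000. The 3 shares of the deceased (Idris, Harun, and Fionn) are combined into a pool of $540,000.
That pool ($540,000) is divided at the grandchildren's generation into 6 shares of $90,000. Vidar, Odalys, Priya, Imani, and Yannick each take $90,000. The remaining share for the deceased Wren ($90,000) is carried to the next generation.
That pool ($90,000) passes entirely to Xiomara, the sole taker at the great-grandchildren's generation.

Odalys receives $90,000.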